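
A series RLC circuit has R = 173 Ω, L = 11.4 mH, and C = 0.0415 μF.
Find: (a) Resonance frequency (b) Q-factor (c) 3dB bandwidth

Step 1 — Resonance condition Im(Z)=0 gives ω₀ = 1/√(LC).
Step 2 — ω₀ = 1/√(0.0114·4.15e-08) = 4.598e+04 rad/s.
Step 3 — f₀ = ω₀/(2π) = 7317 Hz.
Step 4 — Series Q: Q = ω₀L/R = 4.598e+04·0.0114/173 = 3.03.
Step 5 — 3dB bandwidth: Δω = ω₀/Q = 1.518e+04 rad/s; BW = Δω/(2π) = 2415 Hz.

(a) f₀ = 7317 Hz  (b) Q = 3.03  (c) BW = 2415 Hz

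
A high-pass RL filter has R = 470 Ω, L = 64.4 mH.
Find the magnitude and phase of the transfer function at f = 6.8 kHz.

Step 1 — Angular frequency: ω = 2π·6800 = 4.273e+04 rad/s.
Step 2 — Transfer function: H(jω) = jωL/(R + jωL).
Step 3 — Numerator jωL = j·2752; denominator R + jωL = 470 + j2752.
Step 4 — H = 0.9716 + j0.166.
Step 5 — Magnitude: |H| = 0.9857 (-0.1 dB); phase: φ = 9.7°.

|H| = 0.9857 (-0.1 dB), φ = 9.7°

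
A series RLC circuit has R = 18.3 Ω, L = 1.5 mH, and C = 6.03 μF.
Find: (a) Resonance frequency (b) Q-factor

Step 1 — Resonance condition Im(Z)=0 gives ω₀ = 1/√(LC).
Step 2 — ω₀ = 1/√(0.0015·6.03e-06) = 1.051e+04 rad/s.
Step 3 — f₀ = ω₀/(2π) = 1673 Hz.
Step 4 — Series Q: Q = ω₀L/R = 1.051e+04·0.0015/18.3 = 0.8619.

(a) f₀ = 1673 Hz  (b) Q = 0.8619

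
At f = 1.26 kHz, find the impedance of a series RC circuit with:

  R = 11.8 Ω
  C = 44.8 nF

Step 1 — Angular frequency: ω = 2π·f = 2π·1260 = 7917 rad/s.
Step 2 — Component impedances:
  R: Z = R = 11.8 Ω
  C: Z = 1/(jωC) = -j/(ω·C) = 0 - j2819 Ω
Step 3 — Series combination: Z_total = R + C = 11.8 - j2819 Ω = 2820∠-89.8° Ω.

Z = 11.8 - j2819 Ω = 2820∠-89.8° Ω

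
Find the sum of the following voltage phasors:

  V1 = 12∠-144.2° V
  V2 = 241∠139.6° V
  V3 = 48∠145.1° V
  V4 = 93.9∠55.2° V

Step 1 — Convert each phasor to rectangular form:
  V1 = 12·(cos(-144.2°) + j·sin(-144.2°)) = -9.733 - j7.019 V
  V2 = 241·(cos(139.6°) + j·sin(139.6°)) = -183.5 + j156.2 V
  V3 = 48·(cos(145.1°) + j·sin(145.1°)) = -39.37 + j27.46 V
  V4 = 93.9·(cos(55.2°) + j·sin(55.2°)) = 53.59 + j77.11 V
Step 2 — Sum components: V_total = -179 + j253.7 V.
Step 3 — Convert to polar: |V_total| = 310.6 V, ∠V_total = 125.2°.

V_total = 310.6∠125.2° V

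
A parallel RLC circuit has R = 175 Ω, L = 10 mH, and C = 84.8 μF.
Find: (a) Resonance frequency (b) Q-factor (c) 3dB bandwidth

Step 1 — Resonance: ω₀ = 1/√(LC) = 1/√(0.01·8.48e-05) = 1086 rad/s.
Step 2 — f₀ = ω₀/(2π) = 172.8 Hz.
Step 3 — Parallel Q: Q = R/(ω₀L) = 175/(1086·0.01) = 16.12.
Step 4 — Bandwidth: Δω = ω₀/Q = 67.39 rad/s; BW = Δω/(2π) = 10.72 Hz.

(a) f₀ = 172.8 Hz  (b) Q = 16.12  (c) BW = 10.72 Hz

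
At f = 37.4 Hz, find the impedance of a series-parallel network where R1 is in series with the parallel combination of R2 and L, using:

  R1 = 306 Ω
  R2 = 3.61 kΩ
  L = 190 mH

Step 1 — Angular frequency: ω = 2π·f = 2π·37.4 = 235 rad/s.
Step 2 — Component impedances:
  R1: Z = R = 306 Ω
  R2: Z = R = 3610 Ω
  L: Z = jωL = j·235·0.19 = 0 + j44.65 Ω
Step 3 — Parallel branch: R2 || L = 1/(1/R2 + 1/L) = 0.5521 + j44.64 Ω.
Step 4 — Series with R1: Z_total = R1 + (R2 || L) = 306.6 + j44.64 Ω = 309.8∠8.3° Ω.

Z = 306.6 + j44.64 Ω = 309.8∠8.3° Ω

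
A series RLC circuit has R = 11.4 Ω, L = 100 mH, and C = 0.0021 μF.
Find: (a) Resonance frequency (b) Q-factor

Step 1 — Resonance condition Im(Z)=0 gives ω₀ = 1/√(LC).
Step 2 — ω₀ = 1/√(0.1·2.1e-09) = 6.901e+04 rad/s.
Step 3 — f₀ = ω₀/(2π) = 1.098e+04 Hz.
Step 4 — Series Q: Q = ω₀L/R = 6.901e+04·0.1/11.4 = 605.3.

(a) f₀ = 1.098e+04 Hz  (b) Q = 605.3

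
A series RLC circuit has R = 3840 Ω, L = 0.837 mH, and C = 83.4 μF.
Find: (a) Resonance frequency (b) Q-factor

Step 1 — Resonance condition Im(Z)=0 gives ω₀ = 1/√(LC).
Step 2 — ω₀ = 1/√(0.000837·8.34e-05) = 3785 rad/s.
Step 3 — f₀ = ω₀/(2π) = 602.4 Hz.
Step 4 — Series Q: Q = ω₀L/R = 3785·0.000837/3840 = 0.000825.

(a) f₀ = 602.4 Hz  (b) Q = 0.000825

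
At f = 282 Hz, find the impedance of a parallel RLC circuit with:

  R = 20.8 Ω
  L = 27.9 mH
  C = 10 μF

Step 1 — Angular frequency: ω = 2π·f = 2π·282 = 1772 rad/s.
Step 2 — Component impedances:
  R: Z = R = 20.8 Ω
  L: Z = jωL = j·1772·0.0279 = 0 + j49.43 Ω
  C: Z = 1/(jωC) = -j/(ω·C) = 0 - j56.44 Ω
Step 3 — Parallel combination: 1/Z_total = 1/R + 1/L + 1/C; Z_total = 20.74 + j1.083 Ω = 20.77∠3.0° Ω.

Z = 20.74 + j1.083 Ω = 20.77∠3.0° Ω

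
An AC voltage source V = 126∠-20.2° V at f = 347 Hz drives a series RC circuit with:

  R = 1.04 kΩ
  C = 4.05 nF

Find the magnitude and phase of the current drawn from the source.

Step 1 — Angular frequency: ω = 2π·f = 2π·347 = 2180 rad/s.
Step 2 — Component impedances:
  R: Z = R = 1040 Ω
  C: Z = 1/(jωC) = -j/(ω·C) = 0 - j1.132e+05 Ω
Step 3 — Series combination: Z_total = R + C = 1040 - j1.132e+05 Ω = 1.133e+05∠-89.5° Ω.
Step 4 — Source phasor: V = 126∠-20.2° V = 118.3 - j43.51 V.
Step 5 — Ohm's law: I = V / Z_total = (118.3 - j43.51) / (1040 - j1.132e+05) = 0.0003937 + j0.001041 A.
Step 6 — Convert to polar: |I| = 0.001113 A, ∠I = 69.3°.

I = 0.001113∠69.3° A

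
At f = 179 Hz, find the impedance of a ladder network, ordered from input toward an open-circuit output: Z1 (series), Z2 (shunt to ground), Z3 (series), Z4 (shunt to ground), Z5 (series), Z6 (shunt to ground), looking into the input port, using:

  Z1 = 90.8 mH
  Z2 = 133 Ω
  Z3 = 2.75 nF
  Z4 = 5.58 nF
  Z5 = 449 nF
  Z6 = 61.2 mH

Step 1 — Angular frequency: ω = 2π·f = 2π·179 = 1125 rad/s.
Step 2 — Component impedances:
  Z1: Z = jωL = j·1125·0.0908 = 0 + j102.1 Ω
  Z2: Z = R = 133 Ω
  Z3: Z = 1/(jωC) = -j/(ω·C) = 0 - j3.233e+05 Ω
  Z4: Z = 1/(jωC) = -j/(ω·C) = 0 - j1.593e+05 Ω
  Z5: Z = 1/(jωC) = -j/(ω·C) = 0 - j1980 Ω
  Z6: Z = jωL = j·1125·0.0612 = 0 + j68.83 Ω
Step 3 — Ladder network (open output): work backward from the far end, alternating series and parallel combinations. Z_in = 133 + j102.1 Ω = 167.7∠37.5° Ω.

Z = 133 + j102.1 Ω = 167.7∠37.5° Ω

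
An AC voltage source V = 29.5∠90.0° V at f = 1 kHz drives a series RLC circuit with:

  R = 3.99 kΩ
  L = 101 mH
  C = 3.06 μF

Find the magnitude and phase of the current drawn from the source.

Step 1 — Angular frequency: ω = 2π·f = 2π·1000 = 6283 rad/s.
Step 2 — Component impedances:
  R: Z = R = 3990 Ω
  L: Z = jωL = j·6283·0.101 = 0 + j634.6 Ω
  C: Z = 1/(jωC) = -j/(ω·C) = 0 - j52.01 Ω
Step 3 — Series combination: Z_total = R + L + C = 3990 + j582.6 Ω = 4032∠8.3° Ω.
Step 4 — Source phasor: V = 29.5∠90.0° V = 0 + j29.5 V.
Step 5 — Ohm's law: I = V / Z_total = (0 + j29.5) / (3990 + j582.6) = 0.001057 + j0.007239 A.
Step 6 — Convert to polar: |I| = 0.007316 A, ∠I = 81.7°.

I = 0.007316∠81.7° A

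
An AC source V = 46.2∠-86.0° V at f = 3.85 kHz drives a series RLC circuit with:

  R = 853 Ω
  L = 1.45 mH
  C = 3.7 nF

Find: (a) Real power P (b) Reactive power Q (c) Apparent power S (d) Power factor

Step 1 — Angular frequency: ω = 2π·f = 2π·3850 = 2.419e+04 rad/s.
Step 2 — Component impedances:
  R: Z = R = 853 Ω
  L: Z = jωL = j·2.419e+04·0.00145 = 0 + j35.08 Ω
  C: Z = 1/(jωC) = -j/(ω·C) = 0 - j1.117e+04 Ω
Step 3 — Series combination: Z_total = R + L + C = 853 - j1.114e+04 Ω = 1.117e+04∠-85.6° Ω.
Step 4 — Source phasor: V = 46.2∠-86.0° V = 3.223 - j46.09 V.
Step 5 — Current: I = V / Z = 0.004136 - j2.74e-05 A = 0.004136∠-0.4° A.
Step 6 — Complex power: S = V·I* = 0.01459 - j0.1905 VA.
Step 7 — Real power: P = Re(S) = 0.01459 W.
Step 8 — Reactive power: Q = Im(S) = -0.1905 VAR.
Step 9 — Apparent power: |S| = 0.1911 VA.
Step 10 — Power factor: PF = P/|S| = 0.07636 (leading).

(a) P = 0.01459 W  (b) Q = -0.1905 VAR  (c) S = 0.1911 VA  (d) PF = 0.07636 (leading)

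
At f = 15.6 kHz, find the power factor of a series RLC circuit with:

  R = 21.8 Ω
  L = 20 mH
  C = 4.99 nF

Step 1 — Angular frequency: ω = 2π·f = 2π·1.56e+04 = 9.802e+04 rad/s.
Step 2 — Component impedances:
  R: Z = R = 21.8 Ω
  L: Z = jωL = j·9.802e+04·0.02 = 0 + j1960 Ω
  C: Z = 1/(jωC) = -j/(ω·C) = 0 - j2045 Ω
Step 3 — Series combination: Z_total = R + L + C = 21.8 - j84.18 Ω = 86.96∠-75.5° Ω.
Step 4 — Power factor: PF = cos(φ) = Re(Z)/|Z| = 21.8/86.96 = 0.2507.
Step 5 — Type: Im(Z) = -84.18 ⇒ leading (phase φ = -75.5°).

PF = 0.2507 (leading, φ = -75.5°)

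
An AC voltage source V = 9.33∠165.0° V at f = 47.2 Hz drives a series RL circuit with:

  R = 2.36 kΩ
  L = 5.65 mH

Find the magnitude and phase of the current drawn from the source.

Step 1 — Angular frequency: ω = 2π·f = 2π·47.2 = 296.6 rad/s.
Step 2 — Component impedances:
  R: Z = R = 2360 Ω
  L: Z = jωL = j·296.6·0.00565 = 0 + j1.676 Ω
Step 3 — Series combination: Z_total = R + L = 2360 + j1.676 Ω = 2360∠0.0° Ω.
Step 4 — Source phasor: V = 9.33∠165.0° V = -9.012 + j2.415 V.
Step 5 — Ohm's law: I = V / Z_total = (-9.012 + j2.415) / (2360 + j1.676) = -0.003818 + j0.001026 A.
Step 6 — Convert to polar: |I| = 0.003953 A, ∠I = 165.0°.

I = 0.003953∠165.0° A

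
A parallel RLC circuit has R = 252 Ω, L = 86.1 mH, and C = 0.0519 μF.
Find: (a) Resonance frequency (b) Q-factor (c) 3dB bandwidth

Step 1 — Resonance: ω₀ = 1/√(LC) = 1/√(0.0861·5.19e-08) = 1.496e+04 rad/s.
Step 2 — f₀ = ω₀/(2π) = 2381 Hz.
Step 3 — Parallel Q: Q = R/(ω₀L) = 252/(1.496e+04·0.0861) = 0.1957.
Step 4 — Bandwidth: Δω = ω₀/Q = 7.646e+04 rad/s; BW = Δω/(2π) = 1.217e+04 Hz.

(a) f₀ = 2381 Hz  (b) Q = 0.1957  (c) BW = 1.217e+04 Hz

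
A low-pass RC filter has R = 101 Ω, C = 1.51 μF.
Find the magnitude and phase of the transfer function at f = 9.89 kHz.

Step 1 — Angular frequency: ω = 2π·9890 = 6.214e+04 rad/s.
Step 2 — Transfer function: H(jω) = 1/(1 + jωRC).
Step 3 — Denominator: 1 + jωRC = 1 + j·6.214e+04·101·1.51e-06 = 1 + j9.477.
Step 4 — H = 0.01101 - j0.1044.
Step 5 — Magnitude: |H| = 0.1049 (-19.6 dB); phase: φ = -84.0°.

|H| = 0.1049 (-19.6 dB), φ = -84.0°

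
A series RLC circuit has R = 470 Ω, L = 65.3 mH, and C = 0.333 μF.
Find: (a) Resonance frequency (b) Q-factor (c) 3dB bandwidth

Step 1 — Resonance: ω₀ = 1/√(LC) = 1/√(0.0653·3.33e-07) = 6781 rad/s.
Step 2 — f₀ = ω₀/(2π) = 1079 Hz.
Step 3 — Series Q: Q = ω₀L/R = 6781·0.0653/470 = 0.9422.
Step 4 — Bandwidth: Δω = ω₀/Q = 7198 rad/s; BW = Δω/(2π) = 1146 Hz.

(a) f₀ = 1079 Hz  (b) Q = 0.9422  (c) BW = 1146 Hz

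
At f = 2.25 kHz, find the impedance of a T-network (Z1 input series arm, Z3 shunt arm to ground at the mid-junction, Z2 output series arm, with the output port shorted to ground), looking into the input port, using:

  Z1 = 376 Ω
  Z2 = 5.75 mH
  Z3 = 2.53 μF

Step 1 — Angular frequency: ω = 2π·f = 2π·2250 = 1.414e+04 rad/s.
Step 2 — Component impedances:
  Z1: Z = R = 376 Ω
  Z2: Z = jωL = j·1.414e+04·0.00575 = 0 + j81.29 Ω
  Z3: Z = 1/(jωC) = -j/(ω·C) = 0 - j27.96 Ω
Step 3 — With the output port shorted to ground, the output series arm Z2 runs from the junction to ground; the shunt arm Z3 also runs from the junction to ground. They appear in parallel: Z3 || Z2 = 0 - j42.62 Ω.
Step 4 — Series with input arm Z1: Z_in = Z1 + (Z3 || Z2) = 376 - j42.62 Ω = 378.4∠-6.5° Ω.

Z = 376 - j42.62 Ω = 378.4∠-6.5° Ω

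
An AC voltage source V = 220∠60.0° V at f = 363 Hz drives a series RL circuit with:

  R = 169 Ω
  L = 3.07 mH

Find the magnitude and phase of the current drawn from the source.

Step 1 — Angular frequency: ω = 2π·f = 2π·363 = 2281 rad/s.
Step 2 — Component impedances:
  R: Z = R = 169 Ω
  L: Z = jωL = j·2281·0.00307 = 0 + j7.002 Ω
Step 3 — Series combination: Z_total = R + L = 169 + j7.002 Ω = 169.1∠2.4° Ω.
Step 4 — Source phasor: V = 220∠60.0° V = 110 + j190.5 V.
Step 5 — Ohm's law: I = V / Z_total = (110 + j190.5) / (169 + j7.002) = 0.6964 + j1.099 A.
Step 6 — Convert to polar: |I| = 1.301 A, ∠I = 57.6°.

I = 1.301∠57.6° A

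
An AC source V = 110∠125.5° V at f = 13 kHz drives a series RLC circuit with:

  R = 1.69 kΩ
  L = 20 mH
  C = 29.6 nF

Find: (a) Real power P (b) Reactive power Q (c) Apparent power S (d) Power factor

Step 1 — Angular frequency: ω = 2π·f = 2π·1.3e+04 = 8.168e+04 rad/s.
Step 2 — Component impedances:
  R: Z = R = 1690 Ω
  L: Z = jωL = j·8.168e+04·0.02 = 0 + j1634 Ω
  C: Z = 1/(jωC) = -j/(ω·C) = 0 - j413.6 Ω
Step 3 — Series combination: Z_total = R + L + C = 1690 + j1220 Ω = 2084∠35.8° Ω.
Step 4 — Source phasor: V = 110∠125.5° V = -63.88 + j89.55 V.
Step 5 — Current: I = V / Z = 0.0003001 + j0.05277 A = 0.05277∠89.7° A.
Step 6 — Complex power: S = V·I* = 4.707 + j3.398 VA.
Step 7 — Real power: P = Re(S) = 4.707 W.
Step 8 — Reactive power: Q = Im(S) = 3.398 VAR.
Step 9 — Apparent power: |S| = 5.805 VA.
Step 10 — Power factor: PF = P/|S| = 0.8108 (lagging).

(a) P = 4.707 W  (b) Q = 3.398 VAR  (c) S = 5.805 VA  (d) PF = 0.8108 (lagging)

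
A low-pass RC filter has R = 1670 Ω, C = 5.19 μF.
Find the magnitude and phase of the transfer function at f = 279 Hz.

Step 1 — Angular frequency: ω = 2π·279 = 1753 rad/s.
Step 2 — Transfer function: H(jω) = 1/(1 + jωRC).
Step 3 — Denominator: 1 + jωRC = 1 + j·1753·1670·5.19e-06 = 1 + j15.19.
Step 4 — H = 0.004313 - j0.06553.
Step 5 — Magnitude: |H| = 0.06567 (-23.7 dB); phase: φ = -86.2°.

|H| = 0.06567 (-23.7 dB), φ = -86.2°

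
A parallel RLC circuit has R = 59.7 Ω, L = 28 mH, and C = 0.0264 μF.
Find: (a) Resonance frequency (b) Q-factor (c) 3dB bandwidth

Step 1 — Resonance: ω₀ = 1/√(LC) = 1/√(0.028·2.64e-08) = 3.678e+04 rad/s.
Step 2 — f₀ = ω₀/(2π) = 5854 Hz.
Step 3 — Parallel Q: Q = R/(ω₀L) = 59.7/(3.678e+04·0.028) = 0.05797.
Step 4 — Bandwidth: Δω = ω₀/Q = 6.345e+05 rad/s; BW = Δω/(2π) = 1.01e+05 Hz.

(a) f₀ = 5854 Hz  (b) Q = 0.05797  (c) BW = 1.01e+05 Hz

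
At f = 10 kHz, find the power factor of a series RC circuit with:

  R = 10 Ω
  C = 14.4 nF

Step 1 — Angular frequency: ω = 2π·f = 2π·1e+04 = 6.283e+04 rad/s.
Step 2 — Component impedances:
  R: Z = R = 10 Ω
  C: Z = 1/(jωC) = -j/(ω·C) = 0 - j1105 Ω
Step 3 — Series combination: Z_total = R + C = 10 - j1105 Ω = 1105∠-89.5° Ω.
Step 4 — Power factor: PF = cos(φ) = Re(Z)/|Z| = 10/1105.3 = 0.009047.
Step 5 — Type: Im(Z) = -1105 ⇒ leading (phase φ = -89.5°).

PF = 0.009047 (leading, φ = -89.5°)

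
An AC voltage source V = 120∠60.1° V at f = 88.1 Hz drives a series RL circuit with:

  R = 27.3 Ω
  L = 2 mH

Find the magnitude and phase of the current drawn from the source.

Step 1 — Angular frequency: ω = 2π·f = 2π·88.1 = 553.5 rad/s.
Step 2 — Component impedances:
  R: Z = R = 27.3 Ω
  L: Z = jωL = j·553.5·0.002 = 0 + j1.107 Ω
Step 3 — Series combination: Z_total = R + L = 27.3 + j1.107 Ω = 27.32∠2.3° Ω.
Step 4 — Source phasor: V = 120∠60.1° V = 59.82 + j104 V.
Step 5 — Ohm's law: I = V / Z_total = (59.82 + j104) / (27.3 + j1.107) = 2.342 + j3.716 A.
Step 6 — Convert to polar: |I| = 4.392 A, ∠I = 57.8°.

I = 4.392∠57.8° A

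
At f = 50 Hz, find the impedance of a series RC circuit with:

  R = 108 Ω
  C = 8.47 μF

Step 1 — Angular frequency: ω = 2π·f = 2π·50 = 314.2 rad/s.
Step 2 — Component impedances:
  R: Z = R = 108 Ω
  C: Z = 1/(jωC) = -j/(ω·C) = 0 - j375.8 Ω
Step 3 — Series combination: Z_total = R + C = 108 - j375.8 Ω = 391∠-74.0° Ω.

Z = 108 - j375.8 Ω = 391∠-74.0° Ω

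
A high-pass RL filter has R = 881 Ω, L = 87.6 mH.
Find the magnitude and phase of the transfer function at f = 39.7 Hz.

Step 1 — Angular frequency: ω = 2π·39.7 = 249.4 rad/s.
Step 2 — Transfer function: H(jω) = jωL/(R + jωL).
Step 3 — Numerator jωL = j·21.85; denominator R + jωL = 881 + j21.85.
Step 4 — H = 0.0006148 + j0.02479.
Step 5 — Magnitude: |H| = 0.0248 (-32.1 dB); phase: φ = 88.6°.

|H| = 0.0248 (-32.1 dB), φ = 88.6°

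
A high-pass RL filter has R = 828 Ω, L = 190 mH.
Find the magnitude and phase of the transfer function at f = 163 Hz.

Step 1 — Angular frequency: ω = 2π·163 = 1024 rad/s.
Step 2 — Transfer function: H(jω) = jωL/(R + jωL).
Step 3 — Numerator jωL = j·194.6; denominator R + jωL = 828 + j194.6.
Step 4 — H = 0.05234 + j0.2227.
Step 5 — Magnitude: |H| = 0.2288 (-12.8 dB); phase: φ = 76.8°.

|H| = 0.2288 (-12.8 dB), φ = 76.8°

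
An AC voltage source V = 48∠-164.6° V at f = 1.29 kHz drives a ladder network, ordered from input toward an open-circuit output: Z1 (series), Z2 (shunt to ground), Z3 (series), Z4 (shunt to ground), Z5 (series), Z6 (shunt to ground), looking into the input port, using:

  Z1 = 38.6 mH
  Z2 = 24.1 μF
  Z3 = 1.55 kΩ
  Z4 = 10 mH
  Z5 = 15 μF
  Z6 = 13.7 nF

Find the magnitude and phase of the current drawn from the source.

Step 1 — Angular frequency: ω = 2π·f = 2π·1290 = 8105 rad/s.
Step 2 — Component impedances:
  Z1: Z = jωL = j·8105·0.0386 = 0 + j312.9 Ω
  Z2: Z = 1/(jωC) = -j/(ω·C) = 0 - j5.119 Ω
  Z3: Z = R = 1550 Ω
  Z4: Z = jωL = j·8105·0.01 = 0 + j81.05 Ω
  Z5: Z = 1/(jωC) = -j/(ω·C) = 0 - j8.225 Ω
  Z6: Z = 1/(jωC) = -j/(ω·C) = 0 - j9006 Ω
Step 3 — Ladder network (open output): work backward from the far end, alternating series and parallel combinations. Z_in = 0.01687 + j307.7 Ω = 307.7∠90.0° Ω.
Step 4 — Source phasor: V = 48∠-164.6° V = -46.28 - j12.75 V.
Step 5 — Ohm's law: I = V / Z_total = (-46.28 - j12.75) / (0.01687 + j307.7) = -0.04143 + j0.1504 A.
Step 6 — Convert to polar: |I| = 0.156 A, ∠I = 105.4°.

I = 0.156∠105.4° A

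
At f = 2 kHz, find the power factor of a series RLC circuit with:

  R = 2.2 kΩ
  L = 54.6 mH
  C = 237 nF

Step 1 — Angular frequency: ω = 2π·f = 2π·2000 = 1.257e+04 rad/s.
Step 2 — Component impedances:
  R: Z = R = 2200 Ω
  L: Z = jωL = j·1.257e+04·0.0546 = 0 + j686.1 Ω
  C: Z = 1/(jωC) = -j/(ω·C) = 0 - j335.8 Ω
Step 3 — Series combination: Z_total = R + L + C = 2200 + j350.4 Ω = 2228∠9.0° Ω.
Step 4 — Power factor: PF = cos(φ) = Re(Z)/|Z| = 2200/2227.7 = 0.9876.
Step 5 — Type: Im(Z) = 350.4 ⇒ lagging (phase φ = 9.0°).

PF = 0.9876 (lagging, φ = 9.0°)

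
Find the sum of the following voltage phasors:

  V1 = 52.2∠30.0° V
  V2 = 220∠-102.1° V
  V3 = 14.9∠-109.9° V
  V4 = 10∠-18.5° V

Step 1 — Convert each phasor to rectangular form:
  V1 = 52.2·(cos(30.0°) + j·sin(30.0°)) = 45.21 + j26.1 V
  V2 = 220·(cos(-102.1°) + j·sin(-102.1°)) = -46.12 - j215.1 V
  V3 = 14.9·(cos(-109.9°) + j·sin(-109.9°)) = -5.072 - j14.01 V
  V4 = 10·(cos(-18.5°) + j·sin(-18.5°)) = 9.483 - j3.173 V
Step 2 — Sum components: V_total = 3.502 - j206.2 V.
Step 3 — Convert to polar: |V_total| = 206.2 V, ∠V_total = -89.0°.

V_total = 206.2∠-89.0° V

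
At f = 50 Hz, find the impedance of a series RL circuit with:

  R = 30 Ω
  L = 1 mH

Step 1 — Angular frequency: ω = 2π·f = 2π·50 = 314.2 rad/s.
Step 2 — Component impedances:
  R: Z = R = 30 Ω
  L: Z = jωL = j·314.2·0.001 = 0 + j0.3142 Ω
Step 3 — Series combination: Z_total = R + L = 30 + j0.3142 Ω = 30∠0.6° Ω.

Z = 30 + j0.3142 Ω = 30∠0.6° Ω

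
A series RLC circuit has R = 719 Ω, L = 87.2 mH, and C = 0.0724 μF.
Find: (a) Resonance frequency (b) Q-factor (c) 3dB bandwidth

Step 1 — Resonance: ω₀ = 1/√(LC) = 1/√(0.0872·7.24e-08) = 1.259e+04 rad/s.
Step 2 — f₀ = ω₀/(2π) = 2003 Hz.
Step 3 — Series Q: Q = ω₀L/R = 1.259e+04·0.0872/719 = 1.526.
Step 4 — Bandwidth: Δω = ω₀/Q = 8245 rad/s; BW = Δω/(2π) = 1312 Hz.

(a) f₀ = 2003 Hz  (b) Q = 1.526  (c) BW = 1312 Hz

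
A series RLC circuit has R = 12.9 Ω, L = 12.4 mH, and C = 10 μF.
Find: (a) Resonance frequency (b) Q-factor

Step 1 — Resonance condition Im(Z)=0 gives ω₀ = 1/√(LC).
Step 2 — ω₀ = 1/√(0.0124·1e-05) = 2840 rad/s.
Step 3 — f₀ = ω₀/(2π) = 452 Hz.
Step 4 — Series Q: Q = ω₀L/R = 2840·0.0124/12.9 = 2.73.

(a) f₀ = 452 Hz  (b) Q = 2.73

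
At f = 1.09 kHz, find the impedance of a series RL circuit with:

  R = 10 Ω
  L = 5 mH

Step 1 — Angular frequency: ω = 2π·f = 2π·1090 = 6849 rad/s.
Step 2 — Component impedances:
  R: Z = R = 10 Ω
  L: Z = jωL = j·6849·0.005 = 0 + j34.24 Ω
Step 3 — Series combination: Z_total = R + L = 10 + j34.24 Ω = 35.67∠73.7° Ω.

Z = 10 + j34.24 Ω = 35.67∠73.7° Ω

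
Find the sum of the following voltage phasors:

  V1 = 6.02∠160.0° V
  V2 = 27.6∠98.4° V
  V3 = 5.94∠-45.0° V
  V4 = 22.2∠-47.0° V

Step 1 — Convert each phasor to rectangular form:
  V1 = 6.02·(cos(160.0°) + j·sin(160.0°)) = -5.657 + j2.059 V
  V2 = 27.6·(cos(98.4°) + j·sin(98.4°)) = -4.032 + j27.3 V
  V3 = 5.94·(cos(-45.0°) + j·sin(-45.0°)) = 4.2 - j4.2 V
  V4 = 22.2·(cos(-47.0°) + j·sin(-47.0°)) = 15.14 - j16.24 V
Step 2 — Sum components: V_total = 9.652 + j8.927 V.
Step 3 — Convert to polar: |V_total| = 13.15 V, ∠V_total = 42.8°.

V_total = 13.15∠42.8° V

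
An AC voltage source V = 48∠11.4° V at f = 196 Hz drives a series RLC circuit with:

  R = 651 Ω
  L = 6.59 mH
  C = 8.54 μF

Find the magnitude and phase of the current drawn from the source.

Step 1 — Angular frequency: ω = 2π·f = 2π·196 = 1232 rad/s.
Step 2 — Component impedances:
  R: Z = R = 651 Ω
  L: Z = jωL = j·1232·0.00659 = 0 + j8.116 Ω
  C: Z = 1/(jωC) = -j/(ω·C) = 0 - j95.08 Ω
Step 3 — Series combination: Z_total = R + L + C = 651 - j86.97 Ω = 656.8∠-7.6° Ω.
Step 4 — Source phasor: V = 48∠11.4° V = 47.05 + j9.488 V.
Step 5 — Ohm's law: I = V / Z_total = (47.05 + j9.488) / (651 - j86.97) = 0.0691 + j0.0238 A.
Step 6 — Convert to polar: |I| = 0.07308 A, ∠I = 19.0°.

I = 0.07308∠19.0° A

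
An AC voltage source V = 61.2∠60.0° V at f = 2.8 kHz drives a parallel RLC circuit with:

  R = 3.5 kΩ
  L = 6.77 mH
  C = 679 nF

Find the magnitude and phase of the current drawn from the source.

Step 1 — Angular frequency: ω = 2π·f = 2π·2800 = 1.759e+04 rad/s.
Step 2 — Component impedances:
  R: Z = R = 3500 Ω
  L: Z = jωL = j·1.759e+04·0.00677 = 0 + j119.1 Ω
  C: Z = 1/(jωC) = -j/(ω·C) = 0 - j83.71 Ω
Step 3 — Parallel combination: 1/Z_total = 1/R + 1/L + 1/C; Z_total = 22.53 - j279.9 Ω = 280.8∠-85.4° Ω.
Step 4 — Source phasor: V = 61.2∠60.0° V = 30.6 + j53 V.
Step 5 — Ohm's law: I = V / Z_total = (30.6 + j53) / (22.53 - j279.9) = -0.1794 + j0.1238 A.
Step 6 — Convert to polar: |I| = 0.2179 A, ∠I = 145.4°.

I = 0.2179∠145.4° A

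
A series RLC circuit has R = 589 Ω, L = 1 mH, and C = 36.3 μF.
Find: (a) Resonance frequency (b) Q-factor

Step 1 — Resonance condition Im(Z)=0 gives ω₀ = 1/√(LC).
Step 2 — ω₀ = 1/√(0.001·3.63e-05) = 5249 rad/s.
Step 3 — f₀ = ω₀/(2π) = 835.3 Hz.
Step 4 — Series Q: Q = ω₀L/R = 5249·0.001/589 = 0.008911.

(a) f₀ = 835.3 Hz  (b) Q = 0.008911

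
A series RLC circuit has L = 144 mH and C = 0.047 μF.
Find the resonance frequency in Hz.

Step 1 — Resonance condition Im(Z)=0 gives ω₀ = 1/√(LC).
Step 2 — ω₀ = 1/√(0.144·4.7e-08) = 1.216e+04 rad/s.
Step 3 — f₀ = ω₀/(2π) = 1935 Hz.

f₀ = 1935 Hz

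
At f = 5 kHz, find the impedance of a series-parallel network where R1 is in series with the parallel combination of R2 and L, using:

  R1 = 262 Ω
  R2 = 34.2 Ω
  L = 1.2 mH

Step 1 — Angular frequency: ω = 2π·f = 2π·5000 = 3.142e+04 rad/s.
Step 2 — Component impedances:
  R1: Z = R = 262 Ω
  R2: Z = R = 34.2 Ω
  L: Z = jωL = j·3.142e+04·0.0012 = 0 + j37.7 Ω
Step 3 — Parallel branch: R2 || L = 1/(1/R2 + 1/L) = 18.76 + j17.02 Ω.
Step 4 — Series with R1: Z_total = R1 + (R2 || L) = 280.8 + j17.02 Ω = 281.3∠3.5° Ω.

Z = 280.8 + j17.02 Ω = 281.3∠3.5° Ω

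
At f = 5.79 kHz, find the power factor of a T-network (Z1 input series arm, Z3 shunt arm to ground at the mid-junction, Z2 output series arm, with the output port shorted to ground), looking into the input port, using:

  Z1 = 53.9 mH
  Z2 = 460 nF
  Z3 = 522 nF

Step 1 — Angular frequency: ω = 2π·f = 2π·5790 = 3.638e+04 rad/s.
Step 2 — Component impedances:
  Z1: Z = jωL = j·3.638e+04·0.0539 = 0 + j1961 Ω
  Z2: Z = 1/(jωC) = -j/(ω·C) = 0 - j59.76 Ω
  Z3: Z = 1/(jωC) = -j/(ω·C) = 0 - j52.66 Ω
Step 3 — With the output port shorted to ground, the output series arm Z2 runs from the junction to ground; the shunt arm Z3 also runs from the junction to ground. They appear in parallel: Z3 || Z2 = 0 - j27.99 Ω.
Step 4 — Series with input arm Z1: Z_in = Z1 + (Z3 || Z2) = 0 + j1933 Ω = 1933∠90.0° Ω.
Step 5 — Power factor: PF = cos(φ) = Re(Z)/|Z| = 0/1933 = 0.
Step 6 — Type: Im(Z) = 1933 ⇒ lagging (phase φ = 90.0°).

PF = 0 (lagging, φ = 90.0°)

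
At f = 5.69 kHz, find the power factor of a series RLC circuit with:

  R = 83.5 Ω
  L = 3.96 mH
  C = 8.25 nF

Step 1 — Angular frequency: ω = 2π·f = 2π·5690 = 3.575e+04 rad/s.
Step 2 — Component impedances:
  R: Z = R = 83.5 Ω
  L: Z = jωL = j·3.575e+04·0.00396 = 0 + j141.6 Ω
  C: Z = 1/(jωC) = -j/(ω·C) = 0 - j3390 Ω
Step 3 — Series combination: Z_total = R + L + C = 83.5 - j3249 Ω = 3250∠-88.5° Ω.
Step 4 — Power factor: PF = cos(φ) = Re(Z)/|Z| = 83.5/3250 = 0.02569.
Step 5 — Type: Im(Z) = -3249 ⇒ leading (phase φ = -88.5°).

PF = 0.02569 (leading, φ = -88.5°)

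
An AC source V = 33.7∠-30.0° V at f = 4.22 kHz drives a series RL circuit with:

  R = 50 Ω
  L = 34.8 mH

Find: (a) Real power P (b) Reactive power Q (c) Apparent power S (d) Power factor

Step 1 — Angular frequency: ω = 2π·f = 2π·4220 = 2.652e+04 rad/s.
Step 2 — Component impedances:
  R: Z = R = 50 Ω
  L: Z = jωL = j·2.652e+04·0.0348 = 0 + j922.7 Ω
Step 3 — Series combination: Z_total = R + L = 50 + j922.7 Ω = 924.1∠86.9° Ω.
Step 4 — Source phasor: V = 33.7∠-30.0° V = 29.19 - j16.85 V.
Step 5 — Current: I = V / Z = -0.0165 - j0.03252 A = 0.03647∠-116.9° A.
Step 6 — Complex power: S = V·I* = 0.0665 + j1.227 VA.
Step 7 — Real power: P = Re(S) = 0.0665 W.
Step 8 — Reactive power: Q = Im(S) = 1.227 VAR.
Step 9 — Apparent power: |S| = 1.229 VA.
Step 10 — Power factor: PF = P/|S| = 0.05411 (lagging).

(a) P = 0.0665 W  (b) Q = 1.227 VAR  (c) S = 1.229 VA  (d) PF = 0.05411 (lagging)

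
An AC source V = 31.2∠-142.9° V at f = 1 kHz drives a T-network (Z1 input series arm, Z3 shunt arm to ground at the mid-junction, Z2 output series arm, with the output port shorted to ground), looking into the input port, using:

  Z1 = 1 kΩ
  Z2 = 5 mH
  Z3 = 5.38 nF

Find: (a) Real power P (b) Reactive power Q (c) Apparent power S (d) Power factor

Step 1 — Angular frequency: ω = 2π·f = 2π·1000 = 6283 rad/s.
Step 2 — Component impedances:
  Z1: Z = R = 1000 Ω
  Z2: Z = jωL = j·6283·0.005 = 0 + j31.42 Ω
  Z3: Z = 1/(jωC) = -j/(ω·C) = 0 - j2.958e+04 Ω
Step 3 — With the output port shorted to ground, the output series arm Z2 runs from the junction to ground; the shunt arm Z3 also runs from the junction to ground. They appear in parallel: Z3 || Z2 = 0 + j31.45 Ω.
Step 4 — Series with input arm Z1: Z_in = Z1 + (Z3 || Z2) = 1000 + j31.45 Ω = 1000∠1.8° Ω.
Step 5 — Source phasor: V = 31.2∠-142.9° V = -24.88 - j18.82 V.
Step 6 — Current: I = V / Z = -0.02545 - j0.01802 A = 0.03118∠-144.7° A.
Step 7 — Complex power: S = V·I* = 0.9725 + j0.03058 VA.
Step 8 — Real power: P = Re(S) = 0.9725 W.
Step 9 — Reactive power: Q = Im(S) = 0.03058 VAR.
Step 10 — Apparent power: |S| = 0.973 VA.
Step 11 — Power factor: PF = P/|S| = 0.9995 (lagging).

(a) P = 0.9725 W  (b) Q = 0.03058 VAR  (c) S = 0.973 VA  (d) PF = 0.9995 (lagging)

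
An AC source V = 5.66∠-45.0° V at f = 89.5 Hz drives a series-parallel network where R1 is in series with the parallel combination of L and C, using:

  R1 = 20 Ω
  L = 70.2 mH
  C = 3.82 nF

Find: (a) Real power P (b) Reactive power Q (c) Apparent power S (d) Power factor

Step 1 — Angular frequency: ω = 2π·f = 2π·89.5 = 562.3 rad/s.
Step 2 — Component impedances:
  R1: Z = R = 20 Ω
  L: Z = jωL = j·562.3·0.0702 = 0 + j39.48 Ω
  C: Z = 1/(jωC) = -j/(ω·C) = 0 - j4.655e+05 Ω
Step 3 — Parallel branch: L || C = 1/(1/L + 1/C) = 0 + j39.48 Ω.
Step 4 — Series with R1: Z_total = R1 + (L || C) = 20 + j39.48 Ω = 44.26∠63.1° Ω.
Step 5 — Source phasor: V = 5.66∠-45.0° V = 4.002 - j4.002 V.
Step 6 — Current: I = V / Z = -0.0398 - j0.1215 A = 0.1279∠-108.1° A.
Step 7 — Complex power: S = V·I* = 0.3271 + j0.6457 VA.
Step 8 — Real power: P = Re(S) = 0.3271 W.
Step 9 — Reactive power: Q = Im(S) = 0.6457 VAR.
Step 10 — Apparent power: |S| = 0.7239 VA.
Step 11 — Power factor: PF = P/|S| = 0.4519 (lagging).

(a) P = 0.3271 W  (b) Q = 0.6457 VAR  (c) S = 0.7239 VA  (d) PF = 0.4519 (lagging)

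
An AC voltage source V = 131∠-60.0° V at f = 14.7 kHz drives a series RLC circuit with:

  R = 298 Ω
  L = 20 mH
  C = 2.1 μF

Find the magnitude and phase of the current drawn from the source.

Step 1 — Angular frequency: ω = 2π·f = 2π·1.47e+04 = 9.236e+04 rad/s.
Step 2 — Component impedances:
  R: Z = R = 298 Ω
  L: Z = jωL = j·9.236e+04·0.02 = 0 + j1847 Ω
  C: Z = 1/(jωC) = -j/(ω·C) = 0 - j5.156 Ω
Step 3 — Series combination: Z_total = R + L + C = 298 + j1842 Ω = 1866∠80.8° Ω.
Step 4 — Source phasor: V = 131∠-60.0° V = 65.5 - j113.4 V.
Step 5 — Ohm's law: I = V / Z_total = (65.5 - j113.4) / (298 + j1842) = -0.05441 - j0.04436 A.
Step 6 — Convert to polar: |I| = 0.0702 A, ∠I = -140.8°.

I = 0.0702∠-140.8° A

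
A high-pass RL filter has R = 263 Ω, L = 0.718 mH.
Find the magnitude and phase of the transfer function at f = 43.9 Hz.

Step 1 — Angular frequency: ω = 2π·43.9 = 275.8 rad/s.
Step 2 — Transfer function: H(jω) = jωL/(R + jωL).
Step 3 — Numerator jωL = j·0.198; denominator R + jωL = 263 + j0.198.
Step 4 — H = 5.671e-07 + j0.000753.
Step 5 — Magnitude: |H| = 0.000753 (-62.5 dB); phase: φ = 90.0°.

|H| = 0.000753 (-62.5 dB), φ = 90.0°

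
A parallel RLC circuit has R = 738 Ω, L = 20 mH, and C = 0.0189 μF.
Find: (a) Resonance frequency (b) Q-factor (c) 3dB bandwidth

Step 1 — Resonance: ω₀ = 1/√(LC) = 1/√(0.02·1.89e-08) = 5.143e+04 rad/s.
Step 2 — f₀ = ω₀/(2π) = 8186 Hz.
Step 3 — Parallel Q: Q = R/(ω₀L) = 738/(5.143e+04·0.02) = 0.7174.
Step 4 — Bandwidth: Δω = ω₀/Q = 7.169e+04 rad/s; BW = Δω/(2π) = 1.141e+04 Hz.

(a) f₀ = 8186 Hz  (b) Q = 0.7174  (c) BW = 1.141e+04 Hz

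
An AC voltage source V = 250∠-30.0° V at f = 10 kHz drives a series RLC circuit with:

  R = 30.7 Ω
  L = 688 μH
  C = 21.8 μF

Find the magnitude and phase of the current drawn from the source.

Step 1 — Angular frequency: ω = 2π·f = 2π·1e+04 = 6.283e+04 rad/s.
Step 2 — Component impedances:
  R: Z = R = 30.7 Ω
  L: Z = jωL = j·6.283e+04·0.000688 = 0 + j43.23 Ω
  C: Z = 1/(jωC) = -j/(ω·C) = 0 - j0.7301 Ω
Step 3 — Series combination: Z_total = R + L + C = 30.7 + j42.5 Ω = 52.43∠54.2° Ω.
Step 4 — Source phasor: V = 250∠-30.0° V = 216.5 - j125 V.
Step 5 — Ohm's law: I = V / Z_total = (216.5 - j125) / (30.7 + j42.5) = 0.4855 - j4.744 A.
Step 6 — Convert to polar: |I| = 4.769 A, ∠I = -84.2°.

I = 4.769∠-84.2° A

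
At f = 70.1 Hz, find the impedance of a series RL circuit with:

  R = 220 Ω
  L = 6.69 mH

Step 1 — Angular frequency: ω = 2π·f = 2π·70.1 = 440.5 rad/s.
Step 2 — Component impedances:
  R: Z = R = 220 Ω
  L: Z = jωL = j·440.5·0.00669 = 0 + j2.947 Ω
Step 3 — Series combination: Z_total = R + L = 220 + j2.947 Ω = 220∠0.8° Ω.

Z = 220 + j2.947 Ω = 220∠0.8° Ω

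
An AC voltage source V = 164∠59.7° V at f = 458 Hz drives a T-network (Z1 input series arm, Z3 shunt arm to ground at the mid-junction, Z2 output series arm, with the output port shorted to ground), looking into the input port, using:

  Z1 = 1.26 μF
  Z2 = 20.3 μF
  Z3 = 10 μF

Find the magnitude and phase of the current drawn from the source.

Step 1 — Angular frequency: ω = 2π·f = 2π·458 = 2878 rad/s.
Step 2 — Component impedances:
  Z1: Z = 1/(jωC) = -j/(ω·C) = 0 - j275.8 Ω
  Z2: Z = 1/(jωC) = -j/(ω·C) = 0 - j17.12 Ω
  Z3: Z = 1/(jωC) = -j/(ω·C) = 0 - j34.75 Ω
Step 3 — With the output port shorted to ground, the output series arm Z2 runs from the junction to ground; the shunt arm Z3 also runs from the junction to ground. They appear in parallel: Z3 || Z2 = 0 - j11.47 Ω.
Step 4 — Series with input arm Z1: Z_in = Z1 + (Z3 || Z2) = 0 - j287.3 Ω = 287.3∠-90.0° Ω.
Step 5 — Source phasor: V = 164∠59.7° V = 82.74 + j141.6 V.
Step 6 — Ohm's law: I = V / Z_total = (82.74 + j141.6) / (0 - j287.3) = -0.4929 + j0.288 A.
Step 7 — Convert to polar: |I| = 0.5709 A, ∠I = 149.7°.

I = 0.5709∠149.7° A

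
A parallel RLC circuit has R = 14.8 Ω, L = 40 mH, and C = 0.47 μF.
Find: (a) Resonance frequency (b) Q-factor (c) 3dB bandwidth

Step 1 — Resonance: ω₀ = 1/√(LC) = 1/√(0.04·4.7e-07) = 7293 rad/s.
Step 2 — f₀ = ω₀/(2π) = 1161 Hz.
Step 3 — Parallel Q: Q = R/(ω₀L) = 14.8/(7293·0.04) = 0.05073.
Step 4 — Bandwidth: Δω = ω₀/Q = 1.438e+05 rad/s; BW = Δω/(2π) = 2.288e+04 Hz.

(a) f₀ = 1161 Hz  (b) Q = 0.05073  (c) BW = 2.288e+04 Hz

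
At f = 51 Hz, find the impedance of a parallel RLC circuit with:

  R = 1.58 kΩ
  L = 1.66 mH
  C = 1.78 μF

Step 1 — Angular frequency: ω = 2π·f = 2π·51 = 320.4 rad/s.
Step 2 — Component impedances:
  R: Z = R = 1580 Ω
  L: Z = jωL = j·320.4·0.00166 = 0 + j0.5319 Ω
  C: Z = 1/(jωC) = -j/(ω·C) = 0 - j1753 Ω
Step 3 — Parallel combination: 1/Z_total = 1/R + 1/L + 1/C; Z_total = 0.0001792 + j0.5321 Ω = 0.5321∠90.0° Ω.

Z = 0.0001792 + j0.5321 Ω = 0.5321∠90.0° Ω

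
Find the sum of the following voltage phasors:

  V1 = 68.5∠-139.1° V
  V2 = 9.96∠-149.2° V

Step 1 — Convert each phasor to rectangular form:
  V1 = 68.5·(cos(-139.1°) + j·sin(-139.1°)) = -51.78 - j44.85 V
  V2 = 9.96·(cos(-149.2°) + j·sin(-149.2°)) = -8.555 - j5.1 V
Step 2 — Sum components: V_total = -60.33 - j49.95 V.
Step 3 — Convert to polar: |V_total| = 78.33 V, ∠V_total = -140.4°.

V_total = 78.33∠-140.4° V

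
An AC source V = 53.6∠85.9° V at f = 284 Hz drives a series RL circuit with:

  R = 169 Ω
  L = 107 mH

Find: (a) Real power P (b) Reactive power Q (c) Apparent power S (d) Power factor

Step 1 — Angular frequency: ω = 2π·f = 2π·284 = 1784 rad/s.
Step 2 — Component impedances:
  R: Z = R = 169 Ω
  L: Z = jωL = j·1784·0.107 = 0 + j190.9 Ω
Step 3 — Series combination: Z_total = R + L = 169 + j190.9 Ω = 255∠48.5° Ω.
Step 4 — Source phasor: V = 53.6∠85.9° V = 3.832 + j53.46 V.
Step 5 — Current: I = V / Z = 0.167 + j0.1277 A = 0.2102∠37.4° A.
Step 6 — Complex power: S = V·I* = 7.468 + j8.437 VA.
Step 7 — Real power: P = Re(S) = 7.468 W.
Step 8 — Reactive power: Q = Im(S) = 8.437 VAR.
Step 9 — Apparent power: |S| = 11.27 VA.
Step 10 — Power factor: PF = P/|S| = 0.6628 (lagging).

(a) P = 7.468 W  (b) Q = 8.437 VAR  (c) S = 11.27 VA  (d) PF = 0.6628 (lagging)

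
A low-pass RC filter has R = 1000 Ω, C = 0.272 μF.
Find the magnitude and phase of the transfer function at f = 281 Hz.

Step 1 — Angular frequency: ω = 2π·281 = 1766 rad/s.
Step 2 — Transfer function: H(jω) = 1/(1 + jωRC).
Step 3 — Denominator: 1 + jωRC = 1 + j·1766·1000·2.72e-07 = 1 + j0.4802.
Step 4 — H = 0.8126 - j0.3902.
Step 5 — Magnitude: |H| = 0.9014 (-0.9 dB); phase: φ = -25.7°.

|H| = 0.9014 (-0.9 dB), φ = -25.7°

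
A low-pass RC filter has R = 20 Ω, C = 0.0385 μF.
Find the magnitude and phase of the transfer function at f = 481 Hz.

Step 1 — Angular frequency: ω = 2π·481 = 3022 rad/s.
Step 2 — Transfer function: H(jω) = 1/(1 + jωRC).
Step 3 — Denominator: 1 + jωRC = 1 + j·3022·20·3.85e-08 = 1 + j0.002327.
Step 4 — H = 1 - j0.002327.
Step 5 — Magnitude: |H| = 1 (-0.0 dB); phase: φ = -0.1°.

|H| = 1 (-0.0 dB), φ = -0.1°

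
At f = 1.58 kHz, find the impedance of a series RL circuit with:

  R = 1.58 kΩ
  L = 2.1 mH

Step 1 — Angular frequency: ω = 2π·f = 2π·1580 = 9927 rad/s.
Step 2 — Component impedances:
  R: Z = R = 1580 Ω
  L: Z = jωL = j·9927·0.0021 = 0 + j20.85 Ω
Step 3 — Series combination: Z_total = R + L = 1580 + j20.85 Ω = 1580∠0.8° Ω.

Z = 1580 + j20.85 Ω = 1580∠0.8° Ω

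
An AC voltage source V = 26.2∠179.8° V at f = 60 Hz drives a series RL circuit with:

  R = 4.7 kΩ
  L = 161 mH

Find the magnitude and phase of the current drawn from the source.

Step 1 — Angular frequency: ω = 2π·f = 2π·60 = 377 rad/s.
Step 2 — Component impedances:
  R: Z = R = 4700 Ω
  L: Z = jωL = j·377·0.161 = 0 + j60.7 Ω
Step 3 — Series combination: Z_total = R + L = 4700 + j60.7 Ω = 4700∠0.7° Ω.
Step 4 — Source phasor: V = 26.2∠179.8° V = -26.2 + j0.09146 V.
Step 5 — Ohm's law: I = V / Z_total = (-26.2 + j0.09146) / (4700 + j60.7) = -0.005573 + j9.143e-05 A.
Step 6 — Convert to polar: |I| = 0.005574 A, ∠I = 179.1°.

I = 0.005574∠179.1° A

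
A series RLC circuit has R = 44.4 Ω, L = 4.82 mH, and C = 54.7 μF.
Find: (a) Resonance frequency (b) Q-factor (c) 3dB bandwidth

Step 1 — Resonance condition Im(Z)=0 gives ω₀ = 1/√(LC).
Step 2 — ω₀ = 1/√(0.00482·5.47e-05) = 1948 rad/s.
Step 3 — f₀ = ω₀/(2π) = 310 Hz.
Step 4 — Series Q: Q = ω₀L/R = 1948·0.00482/44.4 = 0.2114.
Step 5 — 3dB bandwidth: Δω = ω₀/Q = 9212 rad/s; BW = Δω/(2π) = 1466 Hz.

(a) f₀ = 310 Hz  (b) Q = 0.2114  (c) BW = 1466 Hz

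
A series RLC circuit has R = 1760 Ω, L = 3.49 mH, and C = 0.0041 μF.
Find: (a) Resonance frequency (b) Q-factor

Step 1 — Resonance condition Im(Z)=0 gives ω₀ = 1/√(LC).
Step 2 — ω₀ = 1/√(0.00349·4.1e-09) = 2.644e+05 rad/s.
Step 3 — f₀ = ω₀/(2π) = 4.207e+04 Hz.
Step 4 — Series Q: Q = ω₀L/R = 2.644e+05·0.00349/1760 = 0.5242.

(a) f₀ = 4.207e+04 Hz  (b) Q = 0.5242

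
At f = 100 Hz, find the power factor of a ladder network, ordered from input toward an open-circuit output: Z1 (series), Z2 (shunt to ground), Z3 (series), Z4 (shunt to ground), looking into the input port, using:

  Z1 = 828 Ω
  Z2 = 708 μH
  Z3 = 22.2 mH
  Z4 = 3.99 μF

Step 1 — Angular frequency: ω = 2π·f = 2π·100 = 628.3 rad/s.
Step 2 — Component impedances:
  Z1: Z = R = 828 Ω
  Z2: Z = jωL = j·628.3·0.000708 = 0 + j0.4448 Ω
  Z3: Z = jωL = j·628.3·0.0222 = 0 + j13.95 Ω
  Z4: Z = 1/(jωC) = -j/(ω·C) = 0 - j398.9 Ω
Step 3 — Ladder network (open output): work backward from the far end, alternating series and parallel combinations. Z_in = 828 + j0.4454 Ω = 828∠0.0° Ω.
Step 4 — Power factor: PF = cos(φ) = Re(Z)/|Z| = 828/828 = 1.
Step 5 — Type: Im(Z) = 0.4454 ⇒ lagging (phase φ = 0.0°).

PF = 1 (lagging, φ = 0.0°)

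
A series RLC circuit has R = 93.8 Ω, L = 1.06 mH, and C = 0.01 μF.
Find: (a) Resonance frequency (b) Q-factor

Step 1 — Resonance condition Im(Z)=0 gives ω₀ = 1/√(LC).
Step 2 — ω₀ = 1/√(0.00106·1e-08) = 3.071e+05 rad/s.
Step 3 — f₀ = ω₀/(2π) = 4.888e+04 Hz.
Step 4 — Series Q: Q = ω₀L/R = 3.071e+05·0.00106/93.8 = 3.471.

(a) f₀ = 4.888e+04 Hz  (b) Q = 3.471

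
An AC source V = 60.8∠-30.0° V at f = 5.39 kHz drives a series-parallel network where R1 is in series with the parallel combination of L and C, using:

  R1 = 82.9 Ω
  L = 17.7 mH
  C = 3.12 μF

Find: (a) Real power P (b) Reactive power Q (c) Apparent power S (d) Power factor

Step 1 — Angular frequency: ω = 2π·f = 2π·5390 = 3.387e+04 rad/s.
Step 2 — Component impedances:
  R1: Z = R = 82.9 Ω
  L: Z = jωL = j·3.387e+04·0.0177 = 0 + j599.4 Ω
  C: Z = 1/(jωC) = -j/(ω·C) = 0 - j9.464 Ω
Step 3 — Parallel branch: L || C = 1/(1/L + 1/C) = 0 - j9.616 Ω.
Step 4 — Series with R1: Z_total = R1 + (L || C) = 82.9 - j9.616 Ω = 83.46∠-6.6° Ω.
Step 5 — Source phasor: V = 60.8∠-30.0° V = 52.65 - j30.4 V.
Step 6 — Current: I = V / Z = 0.6687 - j0.2891 A = 0.7285∠-23.4° A.
Step 7 — Complex power: S = V·I* = 44 - j5.104 VA.
Step 8 — Real power: P = Re(S) = 44 W.
Step 9 — Reactive power: Q = Im(S) = -5.104 VAR.
Step 10 — Apparent power: |S| = 44.29 VA.
Step 11 — Power factor: PF = P/|S| = 0.9933 (leading).

(a) P = 44 W  (b) Q = -5.104 VAR  (c) S = 44.29 VA  (d) PF = 0.9933 (leading)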